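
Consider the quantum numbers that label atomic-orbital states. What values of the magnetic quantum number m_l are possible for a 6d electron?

-2, -1, 0, 1, 2

The 6d subshell has l = 2, and m_l takes every integer from −l to +l. With l = 2 that gives the 5 values -2, -1, 0, 1, 2.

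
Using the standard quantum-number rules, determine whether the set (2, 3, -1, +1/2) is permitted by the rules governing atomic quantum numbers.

The orbital quantum number must satisfy 0 ≤ l ≤ n−1. With n = 2 the allowed l values are 0, 1, so l = 3 is out of range.

Invalid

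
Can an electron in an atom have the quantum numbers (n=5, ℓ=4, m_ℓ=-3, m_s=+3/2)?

The spin quantum number for an electron can only be m_s = +1/2 or −1/2; m_s = +3/2 is not one of those.

No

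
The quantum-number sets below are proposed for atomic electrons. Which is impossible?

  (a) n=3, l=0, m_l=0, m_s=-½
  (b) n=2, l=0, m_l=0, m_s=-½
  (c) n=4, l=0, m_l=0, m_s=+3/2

(c) has m_s = +3/2, but an electron's spin must be ±1/2.
The remaining sets (a), (b) satisfy all four rules.

(c)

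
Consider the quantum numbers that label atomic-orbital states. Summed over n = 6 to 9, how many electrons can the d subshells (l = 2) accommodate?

A d subshell (l = 2) exists for every n ≥ 3, so shells n = 6, 7, 8, 9 each contribute one — 4 subshells.
Since each d subshell holds 2(2·2+1) = 10 electrons, the total is 4 × 10 = 40.

40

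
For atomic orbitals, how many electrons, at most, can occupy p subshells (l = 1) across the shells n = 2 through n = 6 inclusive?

A p subshell (l = 1) exists for every n ≥ 2, so shells n = 2, 3, 4, 5, 6 each contribute one — 5 subshells.
Since each p subshell holds 2(2·1+1) = 6 electrons, the total is 5 × 6 = 30.

30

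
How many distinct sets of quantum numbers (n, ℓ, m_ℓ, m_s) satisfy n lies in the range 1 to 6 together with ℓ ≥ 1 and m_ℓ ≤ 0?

100

Work shell by shell — for each n, count the (ℓ, m_ℓ) pairs that satisfy ℓ ≥ 1 and m_ℓ ≤ 0:
n=2 → 2; n=3 → 5; n=4 → 9; n=5 → 14; n=6 → 20.
Orbitals: 2 + 5 + 9 + 14 + 20 = 50. Including both spin states (m_s = ±1/2) gives 2 × 50 = 100 states.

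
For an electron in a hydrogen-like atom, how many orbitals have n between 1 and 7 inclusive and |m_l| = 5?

6

Per-shell orbital counts meeting the constraint:
n=6 → 2; n=7 → 4.
Total orbitals: 2 + 4 = 6.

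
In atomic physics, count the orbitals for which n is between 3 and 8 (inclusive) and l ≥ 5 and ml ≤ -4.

16

Go shell by shell, enumerating (l, ml) with l ≥ 5 and ml ≤ -4:
n=6 → 2; n=7 → 5; n=8 → 9.
Total orbitals: 2 + 5 + 9 = 16.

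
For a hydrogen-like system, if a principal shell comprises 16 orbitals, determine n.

n² = 16 ⇒ n = 4.

n = 4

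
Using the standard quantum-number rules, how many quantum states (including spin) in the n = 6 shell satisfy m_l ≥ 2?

The n = 6 shell has l = 0 through 5; check each.
Orbitals with m_l ≥ 2, by l: l=2 → 1; l=3 → 2; l=4 → 3; l=5 → 4.
Orbitals: 1 + 2 + 3 + 4 = 10. Each orbital carries two spin states, so 10 × 2 = 20 states.

20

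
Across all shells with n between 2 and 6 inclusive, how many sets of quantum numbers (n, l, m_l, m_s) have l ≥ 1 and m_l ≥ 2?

Work shell by shell — for each n, count the (l, m_l) pairs that satisfy l ≥ 1 and m_l ≥ 2:
n=3 → 1; n=4 → 3; n=5 → 6; n=6 → 10.
Orbitals: 1 + 3 + 6 + 10 = 20. Including both spin states (m_s = ±1/2) gives 2 × 20 = 40 states.

40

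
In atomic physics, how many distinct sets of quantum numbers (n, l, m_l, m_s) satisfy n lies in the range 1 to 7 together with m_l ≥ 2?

70

Go shell by shell, enumerating (l, m_l) with m_l ≥ 2:
n=3 → 1; n=4 → 3; n=5 → 6; n=6 → 10; n=7 → 15.
Orbitals: 1 + 3 + 6 + 10 + 15 = 35. Including both spin states (m_s = ±1/2) gives 2 × 35 = 70 states.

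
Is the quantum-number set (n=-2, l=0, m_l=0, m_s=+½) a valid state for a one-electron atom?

The principal quantum number must be a positive integer (n ≥ 1), but here n = -2.

Not allowed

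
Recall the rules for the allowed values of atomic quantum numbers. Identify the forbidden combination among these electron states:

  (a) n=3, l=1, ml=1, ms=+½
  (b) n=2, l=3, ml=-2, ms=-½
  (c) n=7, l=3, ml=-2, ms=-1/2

(b) has l = 3 ≥ n = 2, violating 0 ≤ l ≤ n−1.
The remaining sets (a), (c) satisfy all four rules.

(b)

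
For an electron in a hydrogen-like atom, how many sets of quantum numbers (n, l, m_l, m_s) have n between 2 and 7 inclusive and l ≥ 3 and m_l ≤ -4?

Go shell by shell, enumerating (l, m_l) with l ≥ 3 and m_l ≤ -4:
n=5 → 1; n=6 → 3; n=7 → 6.
Orbitals: 1 + 3 + 6 = 10. Including both spin states (m_s = ±1/2) gives 2 × 10 = 20 states.

20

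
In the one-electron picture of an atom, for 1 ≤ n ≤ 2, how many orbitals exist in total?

Total orbitals = 1² + 2² = 5.

5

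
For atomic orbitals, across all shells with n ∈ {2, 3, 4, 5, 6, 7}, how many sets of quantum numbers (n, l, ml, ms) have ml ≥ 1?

112

Work shell by shell — for each n, count the (l, ml) pairs that satisfy ml ≥ 1:
n=2 → 1; n=3 → 3; n=4 → 6; n=5 → 10; n=6 → 15; n=7 → 21.
Orbitals: 1 + 3 + 6 + 10 + 15 + 21 = 56. Including both spin states (ms = ±1/2) gives 2 × 56 = 112 states.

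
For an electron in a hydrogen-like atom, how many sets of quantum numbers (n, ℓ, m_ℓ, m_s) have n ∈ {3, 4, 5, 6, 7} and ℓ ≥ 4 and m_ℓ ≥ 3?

Treat each shell separately and count matching orbitals:
n=5 → 2; n=6 → 5; n=7 → 9.
Orbitals: 2 + 5 + 9 = 16. Including both spin states (m_s = ±1/2) gives 2 × 16 = 32 states.

32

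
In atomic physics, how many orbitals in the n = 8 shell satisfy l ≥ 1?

63

Per l-value: l=1 → 3; l=2 → 5; l=3 → 7; l=4 → 9; l=5 → 11; l=6 → 13; l=7 → 15.
Total orbitals: 3 + 5 + 7 + 9 + 11 + 13 + 15 = 63.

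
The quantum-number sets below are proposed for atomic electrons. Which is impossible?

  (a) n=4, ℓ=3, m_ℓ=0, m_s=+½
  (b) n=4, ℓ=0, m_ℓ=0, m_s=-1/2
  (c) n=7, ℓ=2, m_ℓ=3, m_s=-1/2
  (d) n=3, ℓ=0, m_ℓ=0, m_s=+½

(c) has |m_ℓ| = 3 > ℓ = 2, violating −ℓ ≤ m_ℓ ≤ ℓ.
The remaining sets (a), (b), (d) satisfy all four rules.

(c)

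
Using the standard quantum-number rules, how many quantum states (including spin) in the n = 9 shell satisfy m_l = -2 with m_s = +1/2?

For n = 9, l ranges over 0 … 8.
Per l-value: l=2 → 1; l=3 → 1; l=4 → 1; l=5 → 1; l=6 → 1; l=7 → 1; l=8 → 1.
Orbitals: 1 + 1 + 1 + 1 + 1 + 1 + 1 = 7. With m_s fixed to a single value there is one state per orbital, giving 7 states.

7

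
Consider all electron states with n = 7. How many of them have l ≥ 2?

The n = 7 shell has l = 0 through 6; check each.
Contributions: l=2 → 5; l=3 → 7; l=4 → 9; l=5 → 11; l=6 → 13.
Orbitals: 5 + 7 + 9 + 11 + 13 = 45. Each orbital carries two spin states, so 45 × 2 = 90 states.

90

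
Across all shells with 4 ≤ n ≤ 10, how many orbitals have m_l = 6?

10

Treat each shell separately and count matching orbitals:
n=7 → 1; n=8 → 2; n=9 → 3; n=10 → 4.
Total orbitals: 1 + 2 + 3 + 4 = 10.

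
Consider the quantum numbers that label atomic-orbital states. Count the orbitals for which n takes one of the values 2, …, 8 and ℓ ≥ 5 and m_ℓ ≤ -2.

Go shell by shell, enumerating (ℓ, m_ℓ) with ℓ ≥ 5 and m_ℓ ≤ -2:
n=6 → 4; n=7 → 9; n=8 → 15.
Total orbitals: 4 + 9 + 15 = 28.

28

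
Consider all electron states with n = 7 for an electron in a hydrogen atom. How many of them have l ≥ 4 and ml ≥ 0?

36

With n = 7 the allowed l are 0, 1, …, 6.
Orbitals with l ≥ 4 and ml ≥ 0, by l: l=4 → 5; l=5 → 6; l=6 → 7.
Orbitals: 5 + 6 + 7 = 18. Each orbital carries two spin states, so 18 × 2 = 36 states.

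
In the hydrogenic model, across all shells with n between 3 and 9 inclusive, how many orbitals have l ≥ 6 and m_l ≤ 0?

For each n in the range, tally the orbitals obeying l ≥ 6 and m_l ≤ 0:
n=7 → 7; n=8 → 15; n=9 → 24.
Total orbitals: 7 + 15 + 24 = 46.

46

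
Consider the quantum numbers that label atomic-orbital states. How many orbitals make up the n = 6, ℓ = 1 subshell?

A subshell has 2ℓ+1 orbitals; with ℓ = 1, that's 3.

3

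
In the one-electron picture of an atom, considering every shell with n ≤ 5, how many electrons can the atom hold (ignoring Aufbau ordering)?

110

Total orbitals = 1² + 2² + 3² + 4² + 5² = 55. Doubling for spin gives 110 electrons.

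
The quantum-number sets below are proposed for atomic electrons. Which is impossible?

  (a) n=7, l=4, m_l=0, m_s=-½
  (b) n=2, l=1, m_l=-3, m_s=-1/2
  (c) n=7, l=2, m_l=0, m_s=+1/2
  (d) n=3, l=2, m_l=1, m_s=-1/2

(b)

(b) has |m_l| = 3 > l = 1, violating −l ≤ m_l ≤ l.
The remaining sets (a), (c), (d) satisfy all four rules.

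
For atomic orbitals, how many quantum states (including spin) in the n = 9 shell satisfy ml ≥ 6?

The n = 9 shell has l = 0 through 8; check each.
Per l-value: l=6 → 1; l=7 → 2; l=8 → 3.
Orbitals: 1 + 2 + 3 = 6. Each orbital carries two spin states, so 6 × 2 = 12 states.

12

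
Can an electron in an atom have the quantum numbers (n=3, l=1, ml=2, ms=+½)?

Not allowed

The magnetic quantum number must satisfy −l ≤ ml ≤ l. With l = 1, ml can only be -1, 0, 1, so ml = 2 is forbidden.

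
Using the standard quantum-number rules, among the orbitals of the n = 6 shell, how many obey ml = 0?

With n = 6 the allowed l are 0, 1, …, 5.
The (l, ml) pairs meeting ml = 0 give: l=0 → 1; l=1 → 1; l=2 → 1; l=3 → 1; l=4 → 1; l=5 → 1.
Total orbitals: 1 + 1 + 1 + 1 + 1 + 1 = 6.

6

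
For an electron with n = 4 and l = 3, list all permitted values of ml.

ml takes every integer from −l to +l. With l = 3 that gives the 7 values -3, -2, -1, 0, 1, 2, 3.

-3, -2, -1, 0, 1, 2, 3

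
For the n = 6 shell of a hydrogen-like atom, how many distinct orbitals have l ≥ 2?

Go through l = 0, …, 5 (the values permitted for n = 6).
Contributions: l=2 → 5; l=3 → 7; l=4 → 9; l=5 → 11.
Total orbitals: 5 + 7 + 9 + 11 = 32.

32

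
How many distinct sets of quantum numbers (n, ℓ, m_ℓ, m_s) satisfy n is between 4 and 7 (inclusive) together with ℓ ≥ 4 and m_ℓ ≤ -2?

Work shell by shell — for each n, count the (ℓ, m_ℓ) pairs that satisfy ℓ ≥ 4 and m_ℓ ≤ -2:
n=5 → 3; n=6 → 7; n=7 → 12.
Orbitals: 3 + 7 + 12 = 22. Including both spin states (m_s = ±1/2) gives 2 × 22 = 44 states.

44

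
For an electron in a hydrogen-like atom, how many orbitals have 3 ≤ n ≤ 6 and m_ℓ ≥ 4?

Per-shell orbital counts meeting the constraint:
n=5 → 1; n=6 → 3.
Total orbitals: 1 + 3 = 4.

4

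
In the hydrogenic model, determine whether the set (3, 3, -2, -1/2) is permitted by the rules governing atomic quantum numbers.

The orbital quantum number must satisfy 0 ≤ ℓ ≤ n−1. With n = 3 the allowed ℓ values are 0, 1, 2, so ℓ = 3 is out of range.

Invalid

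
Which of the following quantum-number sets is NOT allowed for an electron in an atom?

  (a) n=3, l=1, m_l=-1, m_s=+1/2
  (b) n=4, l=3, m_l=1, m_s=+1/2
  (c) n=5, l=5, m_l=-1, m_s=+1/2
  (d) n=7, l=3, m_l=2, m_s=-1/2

(c) has l = 5 ≥ n = 5, violating 0 ≤ l ≤ n−1.
The remaining sets (a), (b), (d) satisfy all four rules.

(c)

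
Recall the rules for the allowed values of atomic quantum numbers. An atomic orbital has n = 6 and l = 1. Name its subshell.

6p

l = 1 corresponds to the letter 'p', so the subshell is 6p.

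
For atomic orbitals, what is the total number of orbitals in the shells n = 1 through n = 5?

Shell n has n² orbitals: 1²=1 + 2²=4 + 3²=9 + 4²=16 + 5²=25 = 55 orbitals.

55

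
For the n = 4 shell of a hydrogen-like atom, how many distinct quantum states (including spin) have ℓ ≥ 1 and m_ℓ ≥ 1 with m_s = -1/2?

6

For n = 4, ℓ ranges over 0 … 3.
The (ℓ, m_ℓ) pairs meeting ℓ ≥ 1 and m_ℓ ≥ 1 give: ℓ=1 → 1; ℓ=2 → 2; ℓ=3 → 3.
Orbitals: 1 + 2 + 3 = 6. With m_s fixed to a single value there is one state per orbital, giving 6 states.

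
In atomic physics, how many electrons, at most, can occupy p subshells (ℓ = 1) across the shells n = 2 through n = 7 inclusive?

A p subshell (ℓ = 1) exists for every n ≥ 2, so shells n = 2, 3, 4, 5, 6, 7 each contribute one — 6 subshells.
Since each p subshell holds 2(2·1+1) = 6 electrons, the total is 6 × 6 = 36.

36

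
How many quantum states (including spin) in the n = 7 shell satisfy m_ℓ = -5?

For n = 7, ℓ ranges over 0 … 6.
Contributions: ℓ=5 → 1; ℓ=6 → 1.
Orbitals: 1 + 1 = 2. Each orbital carries two spin states, so 2 × 2 = 4 states.

4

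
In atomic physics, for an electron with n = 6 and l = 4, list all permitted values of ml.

ml takes every integer from −l to +l. With l = 4 that gives the 9 values -4, -3, -2, -1, 0, 1, 2, 3, 4.

-4, -3, -2, -1, 0, 1, 2, 3, 4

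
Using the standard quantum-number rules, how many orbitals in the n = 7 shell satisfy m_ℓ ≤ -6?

1

Go through ℓ = 0, …, 6 (the values permitted for n = 7).
Per ℓ-value: ℓ=6 → 1.
Total orbitals: 1.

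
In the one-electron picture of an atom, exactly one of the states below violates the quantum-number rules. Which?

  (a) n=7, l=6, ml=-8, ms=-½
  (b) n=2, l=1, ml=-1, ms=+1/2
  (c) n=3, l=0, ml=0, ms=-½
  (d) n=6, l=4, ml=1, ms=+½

(a) has |ml| = 8 > l = 6, violating −l ≤ ml ≤ l.
The remaining sets (b), (c), (d) satisfy all four rules.

(a)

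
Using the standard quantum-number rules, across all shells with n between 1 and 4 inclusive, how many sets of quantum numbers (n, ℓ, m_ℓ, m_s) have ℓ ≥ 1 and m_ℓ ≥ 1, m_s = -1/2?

Count contributing orbitals for each principal shell:
n=2 → 1; n=3 → 3; n=4 → 6.
Orbitals: 1 + 3 + 6 = 10. With m_s fixed to -1/2 there is one state per orbital, so 10 states.

10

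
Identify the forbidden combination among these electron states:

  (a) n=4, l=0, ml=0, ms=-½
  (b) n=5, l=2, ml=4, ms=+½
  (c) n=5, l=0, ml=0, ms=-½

(b)

(b) has |ml| = 4 > l = 2, violating −l ≤ ml ≤ l.
The remaining sets (a), (c) satisfy all four rules.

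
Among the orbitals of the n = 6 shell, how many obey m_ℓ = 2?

The n = 6 shell has ℓ = 0 through 5; check each.
Contributions: ℓ=2 → 1; ℓ=3 → 1; ℓ=4 → 1; ℓ=5 → 1.
Total orbitals: 1 + 1 + 1 + 1 = 4.

4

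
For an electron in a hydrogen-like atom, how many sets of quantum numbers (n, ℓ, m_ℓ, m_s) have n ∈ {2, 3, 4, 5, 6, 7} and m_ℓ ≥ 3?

40

Treat each shell separately and count matching orbitals:
n=4 → 1; n=5 → 3; n=6 → 6; n=7 → 10.
Orbitals: 1 + 3 + 6 + 10 = 20. Including both spin states (m_s = ±1/2) gives 2 × 20 = 40 states.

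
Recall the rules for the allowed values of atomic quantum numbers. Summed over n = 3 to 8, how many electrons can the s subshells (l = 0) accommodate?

12

An s subshell (l = 0) exists for every n ≥ 1, so shells n = 3, 4, 5, 6, 7, 8 each contribute one — 6 subshells.
Since each s subshell holds 2(2·0+1) = 2 electrons, the total is 6 × 2 = 12.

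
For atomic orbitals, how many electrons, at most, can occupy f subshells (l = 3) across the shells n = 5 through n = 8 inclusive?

An f subshell (l = 3) exists for every n ≥ 4, so shells n = 5, 6, 7, 8 each contribute one — 4 subshells.
Since each f subshell holds 2(2·3+1) = 14 electrons, the total is 4 × 14 = 56.

56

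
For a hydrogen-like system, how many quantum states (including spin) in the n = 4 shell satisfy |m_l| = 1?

12

Contributions: l=1 → 2; l=2 → 2; l=3 → 2.
Orbitals: 2 + 2 + 2 = 6. Each orbital carries two spin states, so 6 × 2 = 12 states.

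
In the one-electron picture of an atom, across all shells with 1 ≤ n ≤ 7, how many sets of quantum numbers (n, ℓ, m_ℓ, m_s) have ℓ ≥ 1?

266

Per-shell orbital counts meeting the constraint:
n=2 → 3; n=3 → 8; n=4 → 15; n=5 → 24; n=6 → 35; n=7 → 48.
Orbitals: 3 + 8 + 15 + 24 + 35 + 48 = 133. Including both spin states (m_s = ±1/2) gives 2 × 133 = 266 states.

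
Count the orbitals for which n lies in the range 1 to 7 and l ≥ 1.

For each n in the range, tally the orbitals obeying l ≥ 1:
n=2 → 3; n=3 → 8; n=4 → 15; n=5 → 24; n=6 → 35; n=7 → 48.
Total orbitals: 3 + 8 + 15 + 24 + 35 + 48 = 133.

133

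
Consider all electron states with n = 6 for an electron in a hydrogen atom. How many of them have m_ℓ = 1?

10

The (ℓ, m_ℓ) pairs meeting m_ℓ = 1 give: ℓ=1 → 1; ℓ=2 → 1; ℓ=3 → 1; ℓ=4 → 1; ℓ=5 → 1.
Orbitals: 1 + 1 + 1 + 1 + 1 = 5. Each orbital carries two spin states, so 5 × 2 = 10 states.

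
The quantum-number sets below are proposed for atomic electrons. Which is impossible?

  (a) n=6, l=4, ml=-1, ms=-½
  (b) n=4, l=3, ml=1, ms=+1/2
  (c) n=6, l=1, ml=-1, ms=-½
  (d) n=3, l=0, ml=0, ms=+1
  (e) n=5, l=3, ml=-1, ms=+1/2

(d)

(d) has ms = +1, but an electron's spin must be ±1/2.
The remaining sets (a), (b), (c), (e) satisfy all four rules.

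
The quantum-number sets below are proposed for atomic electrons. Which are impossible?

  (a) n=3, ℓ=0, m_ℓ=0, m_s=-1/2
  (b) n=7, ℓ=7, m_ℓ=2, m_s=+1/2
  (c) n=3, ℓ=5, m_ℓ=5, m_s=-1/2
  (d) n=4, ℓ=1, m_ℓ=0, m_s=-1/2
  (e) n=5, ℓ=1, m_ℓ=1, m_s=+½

(b) has ℓ = 7 ≥ n = 7, violating 0 ≤ ℓ ≤ n−1.
(c) has ℓ = 5 ≥ n = 3, violating 0 ≤ ℓ ≤ n−1.
The remaining sets (a), (d), (e) satisfy all four rules.

(b) and (c)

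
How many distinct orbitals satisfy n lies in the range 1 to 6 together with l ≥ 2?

Go shell by shell, enumerating (l, ml) with l ≥ 2:
n=3 → 5; n=4 → 12; n=5 → 21; n=6 → 32.
Total orbitals: 5 + 12 + 21 + 32 = 70.

70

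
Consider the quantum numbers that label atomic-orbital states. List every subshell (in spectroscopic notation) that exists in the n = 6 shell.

For n = 6, l runs from 0 to 5. In spectroscopic notation l = 0,1,2,… ↔ s,p,d,f,g,h,i, so the subshells are 6s, 6p, 6d, 6f, 6g, 6h.

6s, 6p, 6d, 6f, 6g, 6h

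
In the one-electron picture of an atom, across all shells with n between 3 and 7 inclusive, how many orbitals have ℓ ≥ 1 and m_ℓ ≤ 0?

75

Work shell by shell — for each n, count the (ℓ, m_ℓ) pairs that satisfy ℓ ≥ 1 and m_ℓ ≤ 0:
n=3 → 5; n=4 → 9; n=5 → 14; n=6 → 20; n=7 → 27.
Total orbitals: 5 + 9 + 14 + 20 + 27 = 75.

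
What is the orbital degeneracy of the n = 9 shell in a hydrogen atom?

The n = 9 shell contains n² = 9² = 81 orbitals.

81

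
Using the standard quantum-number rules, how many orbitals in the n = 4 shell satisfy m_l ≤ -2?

3

Per l-value: l=2 → 1; l=3 → 2.
Total orbitals: 1 + 2 = 3.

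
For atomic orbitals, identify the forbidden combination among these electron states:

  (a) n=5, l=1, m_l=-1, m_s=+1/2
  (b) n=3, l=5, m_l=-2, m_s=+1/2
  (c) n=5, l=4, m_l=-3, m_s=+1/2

(b) has l = 5 ≥ n = 3, violating 0 ≤ l ≤ n−1.
The remaining sets (a), (c) satisfy all four rules.

(b)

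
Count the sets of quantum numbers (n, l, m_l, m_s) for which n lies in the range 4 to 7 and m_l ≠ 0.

Count contributing orbitals for each principal shell:
n=4 → 12; n=5 → 20; n=6 → 30; n=7 → 42.
Orbitals: 12 + 20 + 30 + 42 = 104. Including both spin states (m_s = ±1/2) gives 2 × 104 = 208 states.

208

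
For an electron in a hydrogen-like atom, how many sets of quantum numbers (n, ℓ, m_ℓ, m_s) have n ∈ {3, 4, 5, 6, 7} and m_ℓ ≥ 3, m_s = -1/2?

20

Go shell by shell, enumerating (ℓ, m_ℓ) with m_ℓ ≥ 3:
n=4 → 1; n=5 → 3; n=6 → 6; n=7 → 10.
Orbitals: 1 + 3 + 6 + 10 = 20. With m_s fixed to -1/2 there is one state per orbital, so 20 states.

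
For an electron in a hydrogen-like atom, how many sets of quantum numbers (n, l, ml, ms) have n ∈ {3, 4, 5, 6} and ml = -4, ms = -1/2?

3

Per-shell orbital counts meeting the constraint:
n=5 → 1; n=6 → 2.
Orbitals: 1 + 2 = 3. With ms fixed to -1/2 there is one state per orbital, so 3 states.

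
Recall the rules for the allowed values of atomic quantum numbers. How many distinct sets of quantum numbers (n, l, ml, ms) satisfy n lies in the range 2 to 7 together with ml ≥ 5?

Per-shell orbital counts meeting the constraint:
n=6 → 1; n=7 → 3.
Orbitals: 1 + 3 = 4. Including both spin states (ms = ±1/2) gives 2 × 4 = 8 states.

8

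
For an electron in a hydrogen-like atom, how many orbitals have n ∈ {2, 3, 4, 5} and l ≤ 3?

Per-shell orbital counts meeting the constraint:
n=2 → 4; n=3 → 9; n=4 → 16; n=5 → 16.
Total orbitals: 4 + 9 + 16 + 16 = 45.

45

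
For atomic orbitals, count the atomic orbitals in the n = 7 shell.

The n = 7 shell contains n² = 7² = 49 orbitals.

49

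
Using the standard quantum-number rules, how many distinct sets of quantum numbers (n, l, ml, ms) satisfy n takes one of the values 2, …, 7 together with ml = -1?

42

Work shell by shell — for each n, count the (l, ml) pairs that satisfy ml = -1:
n=2 → 1; n=3 → 2; n=4 → 3; n=5 → 4; n=6 → 5; n=7 → 6.
Orbitals: 1 + 2 + 3 + 4 + 5 + 6 = 21. Including both spin states (ms = ±1/2) gives 2 × 21 = 42 states.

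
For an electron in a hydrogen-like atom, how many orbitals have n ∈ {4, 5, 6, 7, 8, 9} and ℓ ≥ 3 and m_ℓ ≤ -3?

56

Count contributing orbitals for each principal shell:
n=4 → 1; n=5 → 3; n=6 → 6; n=7 → 10; n=8 → 15; n=9 → 21.
Total orbitals: 1 + 3 + 6 + 10 + 15 + 21 = 56.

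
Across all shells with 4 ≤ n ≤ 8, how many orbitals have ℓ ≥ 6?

41

Go shell by shell, enumerating (ℓ, m_ℓ) with ℓ ≥ 6:
n=7 → 13; n=8 → 28.
Total orbitals: 13 + 28 = 41.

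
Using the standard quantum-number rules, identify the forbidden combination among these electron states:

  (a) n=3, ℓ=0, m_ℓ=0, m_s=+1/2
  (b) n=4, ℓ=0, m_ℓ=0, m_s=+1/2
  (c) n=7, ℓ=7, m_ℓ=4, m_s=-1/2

(c)

(c) has ℓ = 7 ≥ n = 7, violating 0 ≤ ℓ ≤ n−1.
The remaining sets (a), (b) satisfy all four rules.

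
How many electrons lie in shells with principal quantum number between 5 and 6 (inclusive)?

Shell n has n² orbitals: 5²=25 + 6²=36 = 61 orbitals.
Two spin states per orbital: 2 × 61 = 122 electrons.

122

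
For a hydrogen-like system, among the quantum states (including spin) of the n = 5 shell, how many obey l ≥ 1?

48

The n = 5 shell has l = 0 through 4; check each.
The (l, ml) pairs meeting l ≥ 1 give: l=1 → 3; l=2 → 5; l=3 → 7; l=4 → 9.
Orbitals: 3 + 5 + 7 + 9 = 24. Each orbital carries two spin states, so 24 × 2 = 48 states.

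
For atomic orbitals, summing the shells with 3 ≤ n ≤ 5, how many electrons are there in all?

100

Shell n has n² orbitals: 3²=9 + 4²=16 + 5²=25 = 50 orbitals.
Two spin states per orbital: 2 × 50 = 100 electrons.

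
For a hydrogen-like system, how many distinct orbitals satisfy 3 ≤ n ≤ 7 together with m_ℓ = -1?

20

Go shell by shell, enumerating (ℓ, m_ℓ) with m_ℓ = -1:
n=3 → 2; n=4 → 3; n=5 → 4; n=6 → 5; n=7 → 6.
Total orbitals: 2 + 3 + 4 + 5 + 6 = 20.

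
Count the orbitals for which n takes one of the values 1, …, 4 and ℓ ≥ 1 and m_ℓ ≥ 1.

10

Count contributing orbitals for each principal shell:
n=2 → 1; n=3 → 3; n=4 → 6.
Total orbitals: 1 + 3 + 6 = 10.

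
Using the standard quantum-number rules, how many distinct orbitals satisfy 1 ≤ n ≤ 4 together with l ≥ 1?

26

Go shell by shell, enumerating (l, ml) with l ≥ 1:
n=2 → 3; n=3 → 8; n=4 → 15.
Total orbitals: 3 + 8 + 15 = 26.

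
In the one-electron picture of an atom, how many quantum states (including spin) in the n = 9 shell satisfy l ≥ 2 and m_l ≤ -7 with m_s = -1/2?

For n = 9, l ranges over 0 … 8.
Per l-value: l=7 → 1; l=8 → 2.
Orbitals: 1 + 2 = 3. With m_s fixed to a single value there is one state per orbital, giving 3 states.

3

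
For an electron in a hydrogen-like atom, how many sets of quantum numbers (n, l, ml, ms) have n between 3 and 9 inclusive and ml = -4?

Go shell by shell, enumerating (l, ml) with ml = -4:
n=5 → 1; n=6 → 2; n=7 → 3; n=8 → 4; n=9 → 5.
Orbitals: 1 + 2 + 3 + 4 + 5 = 15. Including both spin states (ms = ±1/2) gives 2 × 15 = 30 states.

30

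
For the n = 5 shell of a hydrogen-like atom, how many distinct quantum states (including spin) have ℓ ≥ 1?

The n = 5 shell has ℓ = 0 through 4; check each.
Contributions: ℓ=1 → 3; ℓ=2 → 5; ℓ=3 → 7; ℓ=4 → 9.
Orbitals: 3 + 5 + 7 + 9 = 24. Each orbital carries two spin states, so 24 × 2 = 48 states.

48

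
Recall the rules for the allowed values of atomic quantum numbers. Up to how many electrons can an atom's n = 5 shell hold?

50

A shell holds 2n² electrons: 2 × 5² = 2 × 25 = 50.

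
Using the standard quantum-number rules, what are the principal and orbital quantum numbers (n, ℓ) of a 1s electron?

The leading integer gives n = 1; the letter 's' means ℓ = 0.

n = 1, ℓ = 0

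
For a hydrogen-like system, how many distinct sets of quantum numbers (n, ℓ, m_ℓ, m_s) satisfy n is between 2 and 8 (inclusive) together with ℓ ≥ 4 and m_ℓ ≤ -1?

Go shell by shell, enumerating (ℓ, m_ℓ) with ℓ ≥ 4 and m_ℓ ≤ -1:
n=5 → 4; n=6 → 9; n=7 → 15; n=8 → 22.
Orbitals: 4 + 9 + 15 + 22 = 50. Including both spin states (m_s = ±1/2) gives 2 × 50 = 100 states.

100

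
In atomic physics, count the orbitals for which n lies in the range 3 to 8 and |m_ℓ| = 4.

Go shell by shell, enumerating (ℓ, m_ℓ) with |m_ℓ| = 4:
n=5 → 2; n=6 → 4; n=7 → 6; n=8 → 8.
Total orbitals: 2 + 4 + 6 + 8 = 20.

20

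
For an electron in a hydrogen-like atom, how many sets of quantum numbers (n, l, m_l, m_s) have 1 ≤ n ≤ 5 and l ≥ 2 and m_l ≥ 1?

32

Go shell by shell, enumerating (l, m_l) with l ≥ 2 and m_l ≥ 1:
n=3 → 2; n=4 → 5; n=5 → 9.
Orbitals: 2 + 5 + 9 = 16. Including both spin states (m_s = ±1/2) gives 2 × 16 = 32 states.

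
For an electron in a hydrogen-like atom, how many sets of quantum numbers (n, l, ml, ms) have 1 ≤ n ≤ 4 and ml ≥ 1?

20

Per-shell orbital counts meeting the constraint:
n=2 → 1; n=3 → 3; n=4 → 6.
Orbitals: 1 + 3 + 6 = 10. Including both spin states (ms = ±1/2) gives 2 × 10 = 20 states.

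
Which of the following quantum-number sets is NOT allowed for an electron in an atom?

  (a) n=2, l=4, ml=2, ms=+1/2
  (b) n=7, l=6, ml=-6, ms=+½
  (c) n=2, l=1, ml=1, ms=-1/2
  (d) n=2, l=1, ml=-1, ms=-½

(a)

(a) has l = 4 ≥ n = 2, violating 0 ≤ l ≤ n−1.
The remaining sets (b), (c), (d) satisfy all four rules.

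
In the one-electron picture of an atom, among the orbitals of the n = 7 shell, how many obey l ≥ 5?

For n = 7, l ranges over 0 … 6.
The (l, ml) pairs meeting l ≥ 5 give: l=5 → 11; l=6 → 13.
Total orbitals: 11 + 13 = 24.

24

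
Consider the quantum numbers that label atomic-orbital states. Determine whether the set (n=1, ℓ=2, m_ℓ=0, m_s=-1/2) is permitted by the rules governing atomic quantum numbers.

The orbital quantum number must satisfy 0 ≤ ℓ ≤ n−1. With n = 1 the allowed ℓ values are 0, so ℓ = 2 is out of range.

No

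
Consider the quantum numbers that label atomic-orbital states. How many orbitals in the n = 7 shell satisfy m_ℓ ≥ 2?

The n = 7 shell has ℓ = 0 through 6; check each.
Contributions: ℓ=2 → 1; ℓ=3 → 2; ℓ=4 → 3; ℓ=5 → 4; ℓ=6 → 5.
Total orbitals: 1 + 2 + 3 + 4 + 5 = 15.

15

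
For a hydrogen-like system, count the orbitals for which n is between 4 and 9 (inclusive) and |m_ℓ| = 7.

6

Count contributing orbitals for each principal shell:
n=8 → 2; n=9 → 4.
Total orbitals: 2 + 4 = 6.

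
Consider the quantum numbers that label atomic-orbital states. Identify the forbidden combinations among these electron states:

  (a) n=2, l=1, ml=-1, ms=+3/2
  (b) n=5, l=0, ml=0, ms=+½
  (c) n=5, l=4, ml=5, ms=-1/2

(a) has ms = +3/2, but an electron's spin must be ±1/2.
(c) has |ml| = 5 > l = 4, violating −l ≤ ml ≤ l.
The remaining set (b) satisfies all four rules.

(a) and (c)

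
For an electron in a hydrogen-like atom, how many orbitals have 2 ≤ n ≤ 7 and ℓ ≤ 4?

104

Treat each shell separately and count matching orbitals:
n=2 → 4; n=3 → 9; n=4 → 16; n=5 → 25; n=6 → 25; n=7 → 25.
Total orbitals: 4 + 9 + 16 + 25 + 25 + 25 = 104.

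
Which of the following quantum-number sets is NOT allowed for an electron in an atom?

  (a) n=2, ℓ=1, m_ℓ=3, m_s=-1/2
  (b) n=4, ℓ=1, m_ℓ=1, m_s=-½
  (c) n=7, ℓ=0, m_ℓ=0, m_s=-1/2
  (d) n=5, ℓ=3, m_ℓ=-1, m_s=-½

(a) has |m_ℓ| = 3 > ℓ = 1, violating −ℓ ≤ m_ℓ ≤ ℓ.
The remaining sets (b), (c), (d) satisfy all four rules.

(a)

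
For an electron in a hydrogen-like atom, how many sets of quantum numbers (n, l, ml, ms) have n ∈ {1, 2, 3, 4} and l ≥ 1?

Work shell by shell — for each n, count the (l, ml) pairs that satisfy l ≥ 1:
n=2 → 3; n=3 → 8; n=4 → 15.
Orbitals: 3 + 8 + 15 = 26. Including both spin states (ms = ±1/2) gives 2 × 26 = 52 states.

52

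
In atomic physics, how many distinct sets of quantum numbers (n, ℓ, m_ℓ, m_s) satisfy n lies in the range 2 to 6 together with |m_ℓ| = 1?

60

For each n in the range, tally the orbitals obeying |m_ℓ| = 1:
n=2 → 2; n=3 → 4; n=4 → 6; n=5 → 8; n=6 → 10.
Orbitals: 2 + 4 + 6 + 8 + 10 = 30. Including both spin states (m_s = ±1/2) gives 2 × 30 = 60 states.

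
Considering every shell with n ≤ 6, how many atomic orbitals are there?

Total orbitals = 1² + 2² + 3² + 4² + 5² + 6² = 91.

91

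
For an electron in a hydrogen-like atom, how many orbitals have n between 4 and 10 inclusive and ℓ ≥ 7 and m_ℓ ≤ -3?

34

Treat each shell separately and count matching orbitals:
n=8 → 5; n=9 → 11; n=10 → 18.
Total orbitals: 5 + 11 + 18 = 34.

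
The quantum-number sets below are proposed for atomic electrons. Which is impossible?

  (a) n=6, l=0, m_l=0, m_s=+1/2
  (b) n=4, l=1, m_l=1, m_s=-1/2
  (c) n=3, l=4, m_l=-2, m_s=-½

(c) has l = 4 ≥ n = 3, violating 0 ≤ l ≤ n−1.
The remaining sets (a), (b) satisfy all four rules.

(c)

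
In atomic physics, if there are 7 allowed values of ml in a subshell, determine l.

ml ranges over 2l+1 integers, so 2l+1 = 7 ⇒ l = 3.

l = 3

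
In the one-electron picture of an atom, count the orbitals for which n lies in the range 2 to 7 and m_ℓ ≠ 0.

112

For each n in the range, tally the orbitals obeying m_ℓ ≠ 0:
n=2 → 2; n=3 → 6; n=4 → 12; n=5 → 20; n=6 → 30; n=7 → 42.
Total orbitals: 2 + 6 + 12 + 20 + 30 + 42 = 112.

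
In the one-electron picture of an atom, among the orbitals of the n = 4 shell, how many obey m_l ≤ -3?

The (l, m_l) pairs meeting m_l ≤ -3 give: l=3 → 1.
Total orbitals: 1.

1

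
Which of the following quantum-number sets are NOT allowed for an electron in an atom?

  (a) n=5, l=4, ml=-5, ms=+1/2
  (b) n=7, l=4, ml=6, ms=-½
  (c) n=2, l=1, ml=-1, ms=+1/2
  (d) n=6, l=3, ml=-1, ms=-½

(a) has |ml| = 5 > l = 4, violating −l ≤ ml ≤ l.
(b) has |ml| = 6 > l = 4, violating −l ≤ ml ≤ l.
The remaining sets (c), (d) satisfy all four rules.

(a) and (b)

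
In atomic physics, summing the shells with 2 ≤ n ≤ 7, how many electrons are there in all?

Shell n has n² orbitals: 2²=4 + 3²=9 + 4²=16 + 5²=25 + 6²=36 + 7²=49 = 139 orbitals.
Two spin states per orbital: 2 × 139 = 278 electrons.

278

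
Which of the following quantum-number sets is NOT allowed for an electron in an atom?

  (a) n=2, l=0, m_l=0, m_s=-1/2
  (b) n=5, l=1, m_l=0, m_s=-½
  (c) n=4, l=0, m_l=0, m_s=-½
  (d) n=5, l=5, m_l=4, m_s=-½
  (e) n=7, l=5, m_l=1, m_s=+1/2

(d)

(d) has l = 5 ≥ n = 5, violating 0 ≤ l ≤ n−1.
The remaining sets (a), (b), (c), (e) satisfy all four rules.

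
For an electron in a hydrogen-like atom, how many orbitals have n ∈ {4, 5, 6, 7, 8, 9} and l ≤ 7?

Work shell by shell — for each n, count the (l, m_l) pairs that satisfy l ≤ 7:
n=4 → 16; n=5 → 25; n=6 → 36; n=7 → 49; n=8 → 64; n=9 → 64.
Total orbitals: 16 + 25 + 36 + 49 + 64 + 64 = 254.

254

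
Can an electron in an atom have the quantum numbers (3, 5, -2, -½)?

The orbital quantum number must satisfy 0 ≤ l ≤ n−1. With n = 3 the allowed l values are 0, 1, 2, so l = 5 is out of range.

Not allowed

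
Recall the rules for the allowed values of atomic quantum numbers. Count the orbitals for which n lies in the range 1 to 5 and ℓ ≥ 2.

38

Work shell by shell — for each n, count the (ℓ, m_ℓ) pairs that satisfy ℓ ≥ 2:
n=3 → 5; n=4 → 12; n=5 → 21.
Total orbitals: 5 + 12 + 21 = 38.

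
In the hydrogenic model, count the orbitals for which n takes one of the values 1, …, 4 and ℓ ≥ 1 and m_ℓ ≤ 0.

Go shell by shell, enumerating (ℓ, m_ℓ) with ℓ ≥ 1 and m_ℓ ≤ 0:
n=2 → 2; n=3 → 5; n=4 → 9.
Total orbitals: 2 + 5 + 9 = 16.

16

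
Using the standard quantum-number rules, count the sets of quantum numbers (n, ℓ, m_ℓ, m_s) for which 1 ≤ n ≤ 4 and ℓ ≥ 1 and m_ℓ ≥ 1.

For each n in the range, tally the orbitals obeying ℓ ≥ 1 and m_ℓ ≥ 1:
n=2 → 1; n=3 → 3; n=4 → 6.
Orbitals: 1 + 3 + 6 = 10. Including both spin states (m_s = ±1/2) gives 2 × 10 = 20 states.

20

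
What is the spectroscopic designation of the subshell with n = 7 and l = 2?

l = 2 corresponds to the letter 'd', so the subshell is 7d.

7d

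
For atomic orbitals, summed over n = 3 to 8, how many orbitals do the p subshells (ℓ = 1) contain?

A p subshell (ℓ = 1) exists for every n ≥ 2, so shells n = 3, 4, 5, 6, 7, 8 each contribute one — 6 subshells.
Since each p subshell has 2·1+1 = 3 orbitals, the total is 6 × 3 = 18.

18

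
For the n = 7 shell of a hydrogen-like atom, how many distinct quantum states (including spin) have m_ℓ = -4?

6

For n = 7, ℓ ranges over 0 … 6.
Per ℓ-value: ℓ=4 → 1; ℓ=5 → 1; ℓ=6 → 1.
Orbitals: 1 + 1 + 1 = 3. Each orbital carries two spin states, so 3 × 2 = 6 states.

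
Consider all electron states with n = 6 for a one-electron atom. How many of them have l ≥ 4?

For n = 6, l ranges over 0 … 5.
Contributions: l=4 → 9; l=5 → 11.
Orbitals: 9 + 11 = 20. Each orbital carries two spin states, so 20 × 2 = 40 states.

40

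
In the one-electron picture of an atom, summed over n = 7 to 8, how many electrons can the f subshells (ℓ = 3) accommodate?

An f subshell (ℓ = 3) exists for every n ≥ 4, so shells n = 7, 8 each contribute one — 2 subshells.
Since each f subshell holds 2(2·3+1) = 14 electrons, the total is 2 × 14 = 28.

28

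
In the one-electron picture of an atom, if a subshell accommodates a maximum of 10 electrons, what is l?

l = 2

2(2l+1) = 10 ⇒ 2l+1 = 5 ⇒ l = 2.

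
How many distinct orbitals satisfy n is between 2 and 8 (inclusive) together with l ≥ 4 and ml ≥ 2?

40

Work shell by shell — for each n, count the (l, ml) pairs that satisfy l ≥ 4 and ml ≥ 2:
n=5 → 3; n=6 → 7; n=7 → 12; n=8 → 18.
Total orbitals: 3 + 7 + 12 + 18 = 40.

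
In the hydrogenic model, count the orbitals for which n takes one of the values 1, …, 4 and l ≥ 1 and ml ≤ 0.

Work shell by shell — for each n, count the (l, ml) pairs that satisfy l ≥ 1 and ml ≤ 0:
n=2 → 2; n=3 → 5; n=4 → 9.
Total orbitals: 2 + 5 + 9 = 16.

16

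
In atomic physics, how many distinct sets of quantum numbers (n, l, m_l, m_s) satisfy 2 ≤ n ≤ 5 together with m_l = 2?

Work shell by shell — for each n, count the (l, m_l) pairs that satisfy m_l = 2:
n=3 → 1; n=4 → 2; n=5 → 3.
Orbitals: 1 + 2 + 3 = 6. Including both spin states (m_s = ±1/2) gives 2 × 6 = 12 states.

12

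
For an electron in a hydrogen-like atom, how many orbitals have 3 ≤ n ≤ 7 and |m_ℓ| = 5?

6

For each n in the range, tally the orbitals obeying |m_ℓ| = 5:
n=6 → 2; n=7 → 4.
Total orbitals: 2 + 4 = 6.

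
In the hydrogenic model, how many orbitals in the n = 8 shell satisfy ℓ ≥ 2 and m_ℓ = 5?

For n = 8, ℓ ranges over 0 … 7.
Orbitals with ℓ ≥ 2 and m_ℓ = 5, by ℓ: ℓ=5 → 1; ℓ=6 → 1; ℓ=7 → 1.
Total orbitals: 1 + 1 + 1 = 3.

3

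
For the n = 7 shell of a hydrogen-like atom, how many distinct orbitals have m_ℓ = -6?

1

With n = 7 the allowed ℓ are 0, 1, …, 6.
Orbitals with m_ℓ = -6, by ℓ: ℓ=6 → 1.
Total orbitals: 1.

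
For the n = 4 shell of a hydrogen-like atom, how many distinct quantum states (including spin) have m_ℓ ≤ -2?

For n = 4, ℓ ranges over 0 … 3.
Orbitals with m_ℓ ≤ -2, by ℓ: ℓ=2 → 1; ℓ=3 → 2.
Orbitals: 1 + 2 = 3. Each orbital carries two spin states, so 3 × 2 = 6 states.

6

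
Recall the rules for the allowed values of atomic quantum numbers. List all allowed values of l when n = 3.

0, 1, 2

l is an integer with 0 ≤ l ≤ n−1, so for n = 3: l = 0, 1, 2.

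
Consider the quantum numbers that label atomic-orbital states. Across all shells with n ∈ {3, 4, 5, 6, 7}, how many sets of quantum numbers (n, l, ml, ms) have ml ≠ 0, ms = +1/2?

110

For each n in the range, tally the orbitals obeying ml ≠ 0:
n=3 → 6; n=4 → 12; n=5 → 20; n=6 → 30; n=7 → 42.
Orbitals: 6 + 12 + 20 + 30 + 42 = 110. With ms fixed to +1/2 there is one state per orbital, so 110 states.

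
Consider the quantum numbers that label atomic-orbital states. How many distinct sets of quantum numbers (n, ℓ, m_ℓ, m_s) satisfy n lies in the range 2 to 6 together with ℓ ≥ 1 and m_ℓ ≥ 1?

70

Go shell by shell, enumerating (ℓ, m_ℓ) with ℓ ≥ 1 and m_ℓ ≥ 1:
n=2 → 1; n=3 → 3; n=4 → 6; n=5 → 10; n=6 → 15.
Orbitals: 1 + 3 + 6 + 10 + 15 = 35. Including both spin states (m_s = ±1/2) gives 2 × 35 = 70 states.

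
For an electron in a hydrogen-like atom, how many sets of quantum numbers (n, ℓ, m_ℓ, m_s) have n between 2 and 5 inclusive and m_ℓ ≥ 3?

Treat each shell separately and count matching orbitals:
n=4 → 1; n=5 → 3.
Orbitals: 1 + 3 = 4. Including both spin states (m_s = ±1/2) gives 2 × 4 = 8 states.

8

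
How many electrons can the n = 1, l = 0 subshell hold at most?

A subshell with l = 0 has 2l+1 = 1 orbital, each holding 2 electrons (spin ±1/2), so 1 × 2 = 2.

2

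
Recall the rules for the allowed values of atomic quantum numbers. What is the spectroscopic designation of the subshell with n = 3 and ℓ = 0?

ℓ = 0 corresponds to the letter 's', so the subshell is 3s.

3s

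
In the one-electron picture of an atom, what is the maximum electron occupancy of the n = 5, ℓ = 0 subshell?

A subshell with ℓ = 0 has 2ℓ+1 = 1 orbital, each holding 2 electrons (spin ±1/2), so 1 × 2 = 2.

2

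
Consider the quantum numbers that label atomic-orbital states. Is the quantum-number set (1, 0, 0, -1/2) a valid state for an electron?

n = 1 is a positive integer. ℓ = 0 satisfies 0 ≤ ℓ ≤ n−1 = 0. m_ℓ = 0 lies in the range −ℓ … +ℓ (here 0). m_s = -1/2 is one of ±1/2.
All four constraints are satisfied.

Yes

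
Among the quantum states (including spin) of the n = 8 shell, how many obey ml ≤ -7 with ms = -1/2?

Go through l = 0, …, 7 (the values permitted for n = 8).
The (l, ml) pairs meeting ml ≤ -7 give: l=7 → 1.
Orbitals: 1. With ms fixed to a single value there is one state per orbital, giving 1 state.

1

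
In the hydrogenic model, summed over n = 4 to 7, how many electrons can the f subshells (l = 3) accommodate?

An f subshell (l = 3) exists for every n ≥ 4, so shells n = 4, 5, 6, 7 each contribute one — 4 subshells.
Since each f subshell holds 2(2·3+1) = 14 electrons, the total is 4 × 14 = 56.

56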